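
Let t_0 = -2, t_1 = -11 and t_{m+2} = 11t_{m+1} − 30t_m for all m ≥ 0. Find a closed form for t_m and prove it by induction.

Claim: t_m = -5^m − 6^m.

Base cases: t_0 = -2 and -5^0 − 6^0 = -2; t_1 = -11 and -5^1 − 6^1 = -11.
Assume t_j = -5^j − 6^j for all 0 ≤ j ≤ r, where r ≥ 1.
Then t_{r+1} = 11t_r − 30t_{r−1} = 11·(-5^r − 6^r) − 30·(-5^{r−1} − 6^{r−1}) = -(11·5 − 30)5^{r−1} − (11·6 − 30)6^{r−1} = -25·5^{r−1} − 36·6^{r−1} = -5^{r+1} − 6^{r+1}.
Hence t_m = -5^m − 6^m for every m ≥ 0, by strong induction.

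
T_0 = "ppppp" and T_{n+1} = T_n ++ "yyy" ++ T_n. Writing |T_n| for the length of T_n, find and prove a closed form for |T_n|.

Claim: |T_n| = 2^{n+3} − 3.

Base case: |T_0| = 5, and 2^{0+3} − 3 = 5.
Assume |T_r| = 2^{r+3} − 3.
Then |T_{r+1}| = |T_r| + 3 + |T_r| = 2|T_r| + 3 = 2(2^{r+3} − 3) + 3 = 2^{r+1+3} − 6 + 3 = 2^{r+1+3} − 3.
This completes the inductive step, so |T_n| = 2^{n+3} − 3 for all n ≥ 0.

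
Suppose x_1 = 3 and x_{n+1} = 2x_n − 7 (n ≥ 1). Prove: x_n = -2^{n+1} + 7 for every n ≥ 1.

Base case: x_1 = 3, and -2^{1+1} + 7 = -4 + 7 = 3.
Assume x_j = -2^{j+1} + 7 for some j ≥ 1.
Then x_{j+1} = 2x_j − 7 = 2·(-2^{j+1} + 7) − 7 = -2^{j+2} + 14 − 7 = -2^{j+2} + 7.
This completes the inductive step, so x_n = -2^{n+1} + 7 for all n ≥ 1.

x_n = -2^{n+1} + 7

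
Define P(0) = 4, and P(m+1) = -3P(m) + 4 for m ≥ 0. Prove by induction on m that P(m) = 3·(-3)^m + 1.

Base case: P(0) = 4, and 3·(-3)^0 + 1 = 3 + 1 = 4.
Assume P(r) = 3·(-3)^r + 1 for some r ≥ 0.
Then P(r+1) = -3P(r) + 4 = -3·(3·(-3)^r + 1) + 4 = -9·(-3)^r − 3 + 4 = 3·(-3)^{r+1} + 1.
This completes the inductive step, so P(m) = 3·(-3)^m + 1 for all m ≥ 0.

P(m) = 3·(-3)^m + 1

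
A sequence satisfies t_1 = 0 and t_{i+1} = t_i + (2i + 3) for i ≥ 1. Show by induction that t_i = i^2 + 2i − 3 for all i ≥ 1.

Base case: t_1 = 0, and 1^2 + 2·1 − 3 = 0.
Assume t_r = r^2 + 2r − 3.
Then t_{r+1} = t_r + (2r + 3) = (r^2 + 2r − 3) + (2r + 3) = r^2 + 4r,
and (r+1)^2 + 2·(r+1) − 3 = r^2 + 4r.
By induction, t_i = i^2 + 2i − 3 for all i ≥ 1.

t_i = i^2 + 2i − 3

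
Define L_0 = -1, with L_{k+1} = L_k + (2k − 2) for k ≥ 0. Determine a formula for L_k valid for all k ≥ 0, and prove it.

Claim: L_k = k^2 − 3k − 1.

Base case: L_0 = -1, and 0^2 − 3·0 − 1 = -1.
Assume L_j = j^2 − 3j − 1.
Then L_{j+1} = L_j + (2j − 2) = (j^2 − 3j − 1) + (2j − 2) = j^2 − j − 3,
and (j+1)^2 − 3·(j+1) − 1 = j^2 − j − 3.
Hence L_k = k^2 − 3k − 1 for every k ≥ 0, by induction.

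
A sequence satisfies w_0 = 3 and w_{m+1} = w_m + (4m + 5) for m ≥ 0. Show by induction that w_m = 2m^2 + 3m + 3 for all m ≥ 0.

Base case: w_0 = 3, and 2·0^2 + 3·0 + 3 = 3.
Assume w_k = 2k^2 + 3k + 3.
Then w_{k+1} = w_k + (4k + 5) = (2k^2 + 3k + 3) + (4k + 5) = 2k^2 + 7k + 8,
and 2·(k+1)^2 + 3·(k+1) + 3 = 2k^2 + 7k + 8.
This completes the inductive step, so w_m = 2m^2 + 3m + 3 for all m ≥ 0.

w_m = 2m^2 + 3m + 3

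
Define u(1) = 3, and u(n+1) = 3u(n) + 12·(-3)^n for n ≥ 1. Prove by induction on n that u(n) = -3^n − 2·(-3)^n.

Base case: u(1) = 3, and -3^1 − 2·(-3)^1 = -3 + 6 = 3.
Assume u(r) = -3^r − 2·(-3)^r for some r ≥ 1.
Then u(r+1) = 3u(r) + 12·(-3)^r = 3·(-3^r − 2·(-3)^r) + 12·(-3)^r = -3^{r+1} − 6·(-3)^r + 12·(-3)^r = -3^{r+1} + 6·(-3)^r = -3^{r+1} − 2·(-3)^{r+1}.
By induction, u(n) = -3^n − 2·(-3)^n for all n ≥ 1.

u(n) = -3^n − 2·(-3)^n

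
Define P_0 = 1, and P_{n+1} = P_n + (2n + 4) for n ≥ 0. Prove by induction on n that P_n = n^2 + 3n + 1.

Base case: P_0 = 1, and 0^2 + 3·0 + 1 = 1.
Assume P_j = j^2 + 3j + 1.
Then P_{j+1} = P_j + (2j + 4) = (j^2 + 3j + 1) + (2j + 4) = j^2 + 5j + 5,
and (j+1)^2 + 3·(j+1) + 1 = j^2 + 5j + 5.
Hence P_n = n^2 + 3n + 1 for every n ≥ 0, by induction.

P_n = n^2 + 3n + 1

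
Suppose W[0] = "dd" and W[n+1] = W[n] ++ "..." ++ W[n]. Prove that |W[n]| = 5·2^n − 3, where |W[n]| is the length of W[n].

Base case: |W[0]| = 2, and 5·2^0 − 3 = 2.
Assume |W[r]| = 5·2^r − 3.
Then |W[r+1]| = |W[r]| + 3 + |W[r]| = 2|W[r]| + 3 = 2(5·2^r − 3) + 3 = 5·2^{r+1} − 6 + 3 = 5·2^{r+1} − 3.
Hence |W[n]| = 5·2^n − 3 for every n ≥ 0, by induction.

|W[n]| = 5·2^n − 3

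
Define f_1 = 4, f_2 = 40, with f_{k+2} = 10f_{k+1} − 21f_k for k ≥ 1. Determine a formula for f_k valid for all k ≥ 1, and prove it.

Claim: f_k = 7^k − 3^k.

Base cases: f_1 = 4 and 7^1 − 3^1 = 4; f_2 = 40 and 7^2 − 3^2 = 40.
Assume f_j = 7^j − 3^j for all 1 ≤ j ≤ r, where r ≥ 2.
Then f_{r+1} = 10f_r − 21f_{r−1} = 10·(7^r − 3^r) − 21·(7^{r−1} − 3^{r−1}) = (10·7 − 21)7^{r−1} − (10·3 − 21)3^{r−1} = 49·7^{r−1} − 9·3^{r−1} = 7^{r+1} − 3^{r+1}.
This completes the inductive step, so f_k = 7^k − 3^k for all k ≥ 1.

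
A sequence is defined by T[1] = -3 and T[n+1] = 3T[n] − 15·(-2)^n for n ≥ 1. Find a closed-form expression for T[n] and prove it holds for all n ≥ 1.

Claim: T[n] = 3^n + 3·(-2)^n.

Base case: T[1] = -3, and 3^1 + 3·(-2)^1 = 3 − 6 = -3.
Assume T[j] = 3^j + 3·(-2)^j for some j ≥ 1.
Then T[j+1] = 3T[j] − 15·(-2)^j = 3·(3^j + 3·(-2)^j) − 15·(-2)^j = 3^{j+1} + 9·(-2)^j − 15·(-2)^j = 3^{j+1} − 6·(-2)^j = 3^{j+1} + 3·(-2)^{j+1}.
So the formula holds for j+1, and by induction T[n] = 3^n + 3·(-2)^n for all n ≥ 1.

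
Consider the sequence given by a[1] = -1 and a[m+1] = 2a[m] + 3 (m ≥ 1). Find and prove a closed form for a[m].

Claim: a[m] = 2^m − 3.

Base case: a[1] = -1, and 2^1 − 3 = 2 − 3 = -1.
Assume a[j] = 2^j − 3 for some j ≥ 1.
Then a[j+1] = 2a[j] + 3 = 2·(2^j − 3) + 3 = 2^{j+1} − 6 + 3 = 2^{j+1} − 3.
This completes the inductive step, so a[m] = 2^m − 3 for all m ≥ 1.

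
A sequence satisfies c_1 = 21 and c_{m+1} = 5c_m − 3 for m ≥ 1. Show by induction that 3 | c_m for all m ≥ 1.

Base case: c_1 = 21 = 3·7, so 3 | c_1.
Assume 3 | c_k, so c_k = 3t for some integer t.
Then c_{k+1} = 5c_k − 3 = 5·(3t) − 3 = 3(5t − 1), so 3 | c_{k+1}.
Hence 3 | c_m for every m ≥ 1, by induction.

3 | c_m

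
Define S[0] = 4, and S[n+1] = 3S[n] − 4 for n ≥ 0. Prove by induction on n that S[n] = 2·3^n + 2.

Base case: S[0] = 4, and 2·3^0 + 2 = 2 + 2 = 4.
Assume S[j] = 2·3^j + 2 for some j ≥ 0.
Then S[j+1] = 3S[j] − 4 = 3·(2·3^j + 2) − 4 = 6·3^j + 6 − 4 = 2·3^{j+1} + 2.
By induction, S[n] = 2·3^n + 2 for all n ≥ 0.

S[n] = 2·3^n + 2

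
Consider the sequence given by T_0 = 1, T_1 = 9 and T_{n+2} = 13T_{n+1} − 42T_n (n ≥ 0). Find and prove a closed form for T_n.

Claim: T_n = 3·7^n − 2·6^n.

Base cases: T_0 = 1 and 3·7^0 − 2·6^0 = 1; T_1 = 9 and 3·7^1 − 2·6^1 = 9.
Assume T_j = 3·7^j − 2·6^j for all 0 ≤ j ≤ m, where m ≥ 1.
Then T_{m+1} = 13T_m − 42T_{m−1} = 13·(3·7^m − 2·6^m) − 42·(3·7^{m−1} − 2·6^{m−1}) = 3·(13·7 − 42)7^{m−1} − 2·(13·6 − 42)6^{m−1} = 147·7^{m−1} − 72·6^{m−1} = 3·7^{m+1} − 2·6^{m+1}.
Hence T_n = 3·7^n − 2·6^n for every n ≥ 0, by strong induction.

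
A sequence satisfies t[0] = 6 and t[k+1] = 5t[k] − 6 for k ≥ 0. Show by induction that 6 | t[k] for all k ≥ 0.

Base case: t[0] = 6 = 6·1, so 6 | t[0].
Assume 6 | t[r], so t[r] = 6s for some integer s.
Then t[r+1] = 5t[r] − 6 = 5·(6s) − 6 = 6(5s − 1), so 6 | t[r+1].
Hence 6 | t[k] for every k ≥ 0, by induction.

6 | t[k]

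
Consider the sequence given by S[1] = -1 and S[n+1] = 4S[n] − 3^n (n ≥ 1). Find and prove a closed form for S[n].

Claim: S[n] = -4^n + 3^n.

Base case: S[1] = -1, and -4^1 + 3^1 = -4 + 3 = -1.
Assume S[m] = -4^m + 3^m for some m ≥ 1.
Then S[m+1] = 4S[m] − 3^m = 4·(-4^m + 3^m) − 3^m = -4^{m+1} + 4·3^m − 3^m = -4^{m+1} + 3·3^m = -4^{m+1} + 3^{m+1}.
Hence S[n] = -4^n + 3^n for every n ≥ 1, by induction.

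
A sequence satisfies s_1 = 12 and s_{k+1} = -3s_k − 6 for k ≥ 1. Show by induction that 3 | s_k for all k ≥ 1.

Base case: s_1 = 12 = 3·4, so 3 | s_1.
Assume 3 | s_j, so s_j = 3t for some integer t.
Then s_{j+1} = -3s_j − 6 = -3·(3t) − 6 = 3(-3t − 2), so 3 | s_{j+1}.
By induction, 3 | s_k for all k ≥ 1.

3 | s_k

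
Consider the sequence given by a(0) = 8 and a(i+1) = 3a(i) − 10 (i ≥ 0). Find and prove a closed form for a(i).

Claim: a(i) = 3^{i+1} + 5.

Base case: a(0) = 8, and 3^{0+1} + 5 = 3 + 5 = 8.
Assume a(k) = 3^{k+1} + 5 for some k ≥ 0.
Then a(k+1) = 3a(k) − 10 = 3·(3^{k+1} + 5) − 10 = 3^{k+2} + 15 − 10 = 3^{k+2} + 5.
This completes the inductive step, so a(i) = 3^{i+1} + 5 for all i ≥ 0.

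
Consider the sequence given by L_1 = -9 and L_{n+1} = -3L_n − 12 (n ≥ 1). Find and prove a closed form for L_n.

Claim: L_n = 2·(-3)^n − 3.

Base case: L_1 = -9, and 2·(-3)^1 − 3 = -6 − 3 = -9.
Assume L_m = 2·(-3)^m − 3 for some m ≥ 1.
Then L_{m+1} = -3L_m − 12 = -3·(2·(-3)^m − 3) − 12 = -6·(-3)^m + 9 − 12 = 2·(-3)^{m+1} − 3.
This completes the inductive step, so L_n = 2·(-3)^n − 3 for all n ≥ 1.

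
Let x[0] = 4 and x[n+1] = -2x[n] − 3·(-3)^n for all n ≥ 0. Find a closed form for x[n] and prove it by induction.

Claim: x[n] = (-2)^n + 3·(-3)^n.

Base case: x[0] = 4, and (-2)^0 + 3·(-3)^0 = 1 + 3 = 4.
Assume x[j] = (-2)^j + 3·(-3)^j for some j ≥ 0.
Then x[j+1] = -2x[j] − 3·(-3)^j = -2·((-2)^j + 3·(-3)^j) − 3·(-3)^j = (-2)^{j+1} − 6·(-3)^j − 3·(-3)^j = (-2)^{j+1} − 9·(-3)^j = (-2)^{j+1} + 3·(-3)^{j+1}.
This completes the inductive step, so x[n] = (-2)^n + 3·(-3)^n for all n ≥ 0.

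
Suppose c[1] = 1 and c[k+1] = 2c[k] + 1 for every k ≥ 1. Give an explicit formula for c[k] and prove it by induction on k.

Claim: c[k] = 2^k − 1.

Base case: c[1] = 1, and 2^1 − 1 = 2 − 1 = 1.
Assume c[m] = 2^m − 1 for some m ≥ 1.
Then c[m+1] = 2c[m] + 1 = 2·(2^m − 1) + 1 = 2^{m+1} − 2 + 1 = 2^{m+1} − 1.
This completes the inductive step, so c[k] = 2^k − 1 for all k ≥ 1.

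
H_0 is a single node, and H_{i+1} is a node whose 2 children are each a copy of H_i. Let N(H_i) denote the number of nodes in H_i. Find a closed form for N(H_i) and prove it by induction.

Claim: N(H_i) = 2^{i+1} − 1.

Base case: N(H_0) = 1, and 2^{0+1} − 1 = 1.
Assume N(H_k) = 2^{k+1} − 1.
Then N(H_{k+1}) = 1 + 2N(H_k) = 1 + 2(2^{k+1} − 1) = 2^{k+2} − 2 + 1 = 2^{k+2} − 1.
So the formula holds for k+1, and by induction N(H_i) = 2^{i+1} − 1 for all i ≥ 0.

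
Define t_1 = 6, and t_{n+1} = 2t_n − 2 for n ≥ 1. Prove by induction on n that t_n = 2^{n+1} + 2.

Base case: t_1 = 6, and 2^{1+1} + 2 = 4 + 2 = 6.
Assume t_m = 2^{m+1} + 2 for some m ≥ 1.
Then t_{m+1} = 2t_m − 2 = 2·(2^{m+1} + 2) − 2 = 2^{m+2} + 4 − 2 = 2^{m+2} + 2.
This completes the inductive step, so t_n = 2^{n+1} + 2 for all n ≥ 1.

t_n = 2^{n+1} + 2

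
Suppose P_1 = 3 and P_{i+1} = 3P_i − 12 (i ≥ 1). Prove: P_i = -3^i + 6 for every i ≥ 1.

Base case: P_1 = 3, and -3^1 + 6 = -3 + 6 = 3.
Assume P_j = -3^j + 6 for some j ≥ 1.
Then P_{j+1} = 3P_j − 12 = 3·(-3^j + 6) − 12 = -3^{j+1} + 18 − 12 = -3^{j+1} + 6.
This completes the inductive step, so P_i = -3^i + 6 for all i ≥ 1.

P_i = -3^i + 6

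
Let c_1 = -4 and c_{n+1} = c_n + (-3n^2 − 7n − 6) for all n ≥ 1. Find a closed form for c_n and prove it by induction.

Claim: c_n = -n^3 − 2n^2 − 3n + 2.

Base case: c_1 = -4, and -1^3 − 2·1^2 − 3·1 + 2 = -4.
Assume c_r = -r^3 − 2r^2 − 3r + 2.
Then c_{r+1} = c_r + (-3r^2 − 7r − 6) = (-r^3 − 2r^2 − 3r + 2) + (-3r^2 − 7r − 6) = -r^3 − 5r^2 − 10r − 4,
and -(r+1)^3 − 2·(r+1)^2 − 3·(r+1) + 2 = -r^3 − 5r^2 − 10r − 4.
By induction, c_n = -n^3 − 2n^2 − 3n + 2 for all n ≥ 1.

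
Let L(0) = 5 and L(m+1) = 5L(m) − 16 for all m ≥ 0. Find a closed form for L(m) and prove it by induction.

Claim: L(m) = 5^m + 4.

Base case: L(0) = 5, and 5^0 + 4 = 1 + 4 = 5.
Assume L(j) = 5^j + 4 for some j ≥ 0.
Then L(j+1) = 5L(j) − 16 = 5·(5^j + 4) − 16 = 5^{j+1} + 20 − 16 = 5^{j+1} + 4.
So the formula holds for j+1, and by induction L(m) = 5^m + 4 for all m ≥ 0.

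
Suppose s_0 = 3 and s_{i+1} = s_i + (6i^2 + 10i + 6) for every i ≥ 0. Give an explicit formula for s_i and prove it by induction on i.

Claim: s_i = 2i^3 + 2i^2 + 2i + 3.

Base case: s_0 = 3, and 2·0^3 + 2·0^2 + 2·0 + 3 = 3.
Assume s_k = 2k^3 + 2k^2 + 2k + 3.
Then s_{k+1} = s_k + (6k^2 + 10k + 6) = (2k^3 + 2k^2 + 2k + 3) + (6k^2 + 10k + 6) = 2k^3 + 8k^2 + 12k + 9,
and 2·(k+1)^3 + 2·(k+1)^2 + 2·(k+1) + 3 = 2k^3 + 8k^2 + 12k + 9.
By induction, s_i = 2i^3 + 2i^2 + 2i + 3 for all i ≥ 0.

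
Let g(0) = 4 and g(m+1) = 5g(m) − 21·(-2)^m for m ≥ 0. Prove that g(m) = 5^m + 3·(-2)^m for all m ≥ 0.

Base case: g(0) = 4, and 5^0 + 3·(-2)^0 = 1 + 3 = 4.
Assume g(r) = 5^r + 3·(-2)^r for some r ≥ 0.
Then g(r+1) = 5g(r) − 21·(-2)^r = 5·(5^r + 3·(-2)^r) − 21·(-2)^r = 5^{r+1} + 15·(-2)^r − 21·(-2)^r = 5^{r+1} − 6·(-2)^r = 5^{r+1} + 3·(-2)^{r+1}.
Hence g(m) = 5^m + 3·(-2)^m for every m ≥ 0, by induction.

g(m) = 5^m + 3·(-2)^m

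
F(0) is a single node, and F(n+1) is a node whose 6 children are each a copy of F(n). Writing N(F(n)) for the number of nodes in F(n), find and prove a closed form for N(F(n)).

Claim: N(F(n)) = (6^{n+1} − 1)/5.

Base case: N(F(0)) = 1, and (6^{0+1} − 1)/5 = 1.
Assume N(F(r)) = (6^{r+1} − 1)/5.
Then N(F(r+1)) = 1 + 6N(F(r)) = 1 + 6·(6^{r+1} − 1)/5 = 1 + (6^{r+2} − 6)/5 = (5 + 6^{r+2} − 6)/5 = (6^{r+2} − 1)/5.
By induction, N(F(n)) = (6^{n+1} − 1)/5 for all n ≥ 0.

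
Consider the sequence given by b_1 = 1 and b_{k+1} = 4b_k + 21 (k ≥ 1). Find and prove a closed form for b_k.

Claim: b_k = 2·4^k − 7.

Base case: b_1 = 1, and 2·4^1 − 7 = 8 − 7 = 1.
Assume b_m = 2·4^m − 7 for some m ≥ 1.
Then b_{m+1} = 4b_m + 21 = 4·(2·4^m − 7) + 21 = 8·4^m − 28 + 21 = 2·4^{m+1} − 7.
This completes the inductive step, so b_k = 2·4^k − 7 for all k ≥ 1.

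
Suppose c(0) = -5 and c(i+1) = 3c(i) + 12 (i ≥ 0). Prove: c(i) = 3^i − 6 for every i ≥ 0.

Base case: c(0) = -5, and 3^0 − 6 = 1 − 6 = -5.
Assume c(k) = 3^k − 6 for some k ≥ 0.
Then c(k+1) = 3c(k) + 12 = 3·(3^k − 6) + 12 = 3^{k+1} − 18 + 12 = 3^{k+1} − 6.
By induction, c(i) = 3^i − 6 for all i ≥ 0.

c(i) = 3^i − 6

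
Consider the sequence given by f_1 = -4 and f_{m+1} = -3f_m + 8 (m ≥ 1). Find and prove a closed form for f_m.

Claim: f_m = 2·(-3)^m + 2.

Base case: f_1 = -4, and 2·(-3)^1 + 2 = -6 + 2 = -4.
Assume f_k = 2·(-3)^k + 2 for some k ≥ 1.
Then f_{k+1} = -3f_k + 8 = -3·(2·(-3)^k + 2) + 8 = -6·(-3)^k − 6 + 8 = 2·(-3)^{k+1} + 2.
So the formula holds for k+1, and by induction f_m = 2·(-3)^m + 2 for all m ≥ 1.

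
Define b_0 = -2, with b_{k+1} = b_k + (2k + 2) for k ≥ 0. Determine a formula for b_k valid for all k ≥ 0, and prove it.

Claim: b_k = k^2 + k − 2.

Base case: b_0 = -2, and 0^2 + 0 − 2 = -2.
Assume b_j = j^2 + j − 2.
Then b_{j+1} = b_j + (2j + 2) = (j^2 + j − 2) + (2j + 2) = j^2 + 3j,
and (j+1)^2 + (j+1) − 2 = j^2 + 3j.
This completes the inductive step, so b_k = k^2 + k − 2 for all k ≥ 0.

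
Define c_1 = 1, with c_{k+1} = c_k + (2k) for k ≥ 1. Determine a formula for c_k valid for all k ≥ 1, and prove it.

Claim: c_k = k^2 − k + 1.

Base case: c_1 = 1, and 1^2 − 1 + 1 = 1.
Assume c_m = m^2 − m + 1.
Then c_{m+1} = c_m + (2m) = (m^2 − m + 1) + (2m) = m^2 + m + 1,
and (m+1)^2 − (m+1) + 1 = m^2 + m + 1.
This completes the inductive step, so c_k = k^2 − k + 1 for all k ≥ 1.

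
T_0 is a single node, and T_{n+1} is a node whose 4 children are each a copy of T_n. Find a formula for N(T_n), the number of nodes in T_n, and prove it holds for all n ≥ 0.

Claim: N(T_n) = (4^{n+1} − 1)/3.

Base case: N(T_0) = 1, and (4^{0+1} − 1)/3 = 1.
Assume N(T_r) = (4^{r+1} − 1)/3.
Then N(T_{r+1}) = 1 + 4N(T_r) = 1 + 4·(4^{r+1} − 1)/3 = 1 + (4^{r+2} − 4)/3 = (3 + 4^{r+2} − 4)/3 = (4^{r+2} − 1)/3.
This completes the inductive step, so N(T_n) = (4^{n+1} − 1)/3 for all n ≥ 0.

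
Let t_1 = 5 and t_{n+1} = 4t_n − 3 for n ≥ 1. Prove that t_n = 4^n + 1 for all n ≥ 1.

Base case: t_1 = 5, and 4^1 + 1 = 4 + 1 = 5.
Assume t_m = 4^m + 1 for some m ≥ 1.
Then t_{m+1} = 4t_m − 3 = 4·(4^m + 1) − 3 = 4^{m+1} + 4 − 3 = 4^{m+1} + 1.
This completes the inductive step, so t_n = 4^n + 1 for all n ≥ 1.

t_n = 4^n + 1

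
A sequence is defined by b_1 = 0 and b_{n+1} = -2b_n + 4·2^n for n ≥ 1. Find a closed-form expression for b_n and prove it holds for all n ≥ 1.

Claim: b_n = (-2)^n + 2^n.

Base case: b_1 = 0, and (-2)^1 + 2^1 = -2 + 2 = 0.
Assume b_k = (-2)^k + 2^k for some k ≥ 1.
Then b_{k+1} = -2b_k + 4·2^k = -2·((-2)^k + 2^k) + 4·2^k = (-2)^{k+1} − 2·2^k + 4·2^k = (-2)^{k+1} + 2·2^k = (-2)^{k+1} + 2^{k+1}.
By induction, b_n = (-2)^n + 2^n for all n ≥ 1.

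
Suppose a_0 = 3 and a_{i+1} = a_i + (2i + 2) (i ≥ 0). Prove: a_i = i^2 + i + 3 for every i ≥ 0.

Base case: a_0 = 3, and 0^2 + 0 + 3 = 3.
Assume a_m = m^2 + m + 3.
Then a_{m+1} = a_m + (2m + 2) = (m^2 + m + 3) + (2m + 2) = m^2 + 3m + 5,
and (m+1)^2 + (m+1) + 3 = m^2 + 3m + 5.
Hence a_i = i^2 + i + 3 for every i ≥ 0, by induction.

a_i = i^2 + i + 3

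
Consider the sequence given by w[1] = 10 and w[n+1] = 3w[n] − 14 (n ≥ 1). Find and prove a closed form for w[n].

Claim: w[n] = 3^n + 7.

Base case: w[1] = 10, and 3^1 + 7 = 3 + 7 = 10.
Assume w[j] = 3^j + 7 for some j ≥ 1.
Then w[j+1] = 3w[j] − 14 = 3·(3^j + 7) − 14 = 3^{j+1} + 21 − 14 = 3^{j+1} + 7.
By induction, w[n] = 3^n + 7 for all n ≥ 1.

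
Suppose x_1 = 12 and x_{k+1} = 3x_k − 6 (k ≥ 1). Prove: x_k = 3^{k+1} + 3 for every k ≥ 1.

Base case: x_1 = 12, and 3^{1+1} + 3 = 9 + 3 = 12.
Assume x_r = 3^{r+1} + 3 for some r ≥ 1.
Then x_{r+1} = 3x_r − 6 = 3·(3^{r+1} + 3) − 6 = 3^{r+2} + 9 − 6 = 3^{r+2} + 3.
This completes the inductive step, so x_k = 3^{k+1} + 3 for all k ≥ 1.

x_k = 3^{k+1} + 3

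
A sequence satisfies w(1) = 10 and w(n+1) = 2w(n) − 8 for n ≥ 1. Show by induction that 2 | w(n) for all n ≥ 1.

Base case: w(1) = 10 = 2·5, so 2 | w(1).
Assume 2 | w(m), so w(m) = 2t for some integer t.
Then w(m+1) = 2w(m) − 8 = 2·(2t) − 8 = 2(2t − 4), so 2 | w(m+1).
By induction, 2 | w(n) for all n ≥ 1.

2 | w(n)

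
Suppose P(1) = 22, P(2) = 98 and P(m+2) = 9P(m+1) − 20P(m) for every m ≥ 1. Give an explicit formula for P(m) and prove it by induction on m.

Claim: P(m) = 3·4^m + 2·5^m.

Base cases: P(1) = 22 and 3·4^1 + 2·5^1 = 22; P(2) = 98 and 3·4^2 + 2·5^2 = 98.
Assume P(j) = 3·4^j + 2·5^j for all 1 ≤ j ≤ r, where r ≥ 2.
Then P(r+1) = 9P(r) − 20P(r−1) = 9·(3·4^r + 2·5^r) − 20·(3·4^{r−1} + 2·5^{r−1}) = 3·(9·4 − 20)4^{r−1} + 2·(9·5 − 20)5^{r−1} = 48·4^{r−1} + 50·5^{r−1} = 3·4^{r+1} + 2·5^{r+1}.
So the formula holds for r+1, and by strong induction P(m) = 3·4^m + 2·5^m for all m ≥ 1.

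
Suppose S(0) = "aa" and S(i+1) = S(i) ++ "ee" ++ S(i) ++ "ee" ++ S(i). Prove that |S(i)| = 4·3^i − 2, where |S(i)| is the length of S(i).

Base case: |S(0)| = 2, and 4·3^0 − 2 = 2.
Assume |S(r)| = 4·3^r − 2.
Then |S(r+1)| = 3|S(r)| + 4 = 3(4·3^r − 2) + 4 = 4·3^{r+1} − 6 + 4 = 4·3^{r+1} − 2.
By induction, |S(i)| = 4·3^i − 2 for all i ≥ 0.

|S(i)| = 4·3^i − 2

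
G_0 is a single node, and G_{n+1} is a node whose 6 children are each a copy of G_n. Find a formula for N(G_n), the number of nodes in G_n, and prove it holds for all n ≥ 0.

Claim: N(G_n) = (6^{n+1} − 1)/5.

Base case: N(G_0) = 1, and (6^{0+1} − 1)/5 = 1.
Assume N(G_r) = (6^{r+1} − 1)/5.
Then N(G_{r+1}) = 1 + 6N(G_r) = 1 + 6·(6^{r+1} − 1)/5 = 1 + (6^{r+2} − 6)/5 = (5 + 6^{r+2} − 6)/5 = (6^{r+2} − 1)/5.
This completes the inductive step, so N(G_n) = (6^{n+1} − 1)/5 for all n ≥ 0.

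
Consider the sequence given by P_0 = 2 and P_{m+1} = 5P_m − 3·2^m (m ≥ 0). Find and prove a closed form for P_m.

Claim: P_m = 5^m + 2^m.

Base case: P_0 = 2, and 5^0 + 2^0 = 1 + 1 = 2.
Assume P_k = 5^k + 2^k for some k ≥ 0.
Then P_{k+1} = 5P_k − 3·2^k = 5·(5^k + 2^k) − 3·2^k = 5^{k+1} + 5·2^k − 3·2^k = 5^{k+1} + 2·2^k = 5^{k+1} + 2^{k+1}.
So the formula holds for k+1, and by induction P_m = 5^m + 2^m for all m ≥ 0.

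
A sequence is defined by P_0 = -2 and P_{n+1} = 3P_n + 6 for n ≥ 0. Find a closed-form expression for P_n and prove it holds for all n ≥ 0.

Claim: P_n = 3^n − 3.

Base case: P_0 = -2, and 3^0 − 3 = 1 − 3 = -2.
Assume P_m = 3^m − 3 for some m ≥ 0.
Then P_{m+1} = 3P_m + 6 = 3·(3^m − 3) + 6 = 3^{m+1} − 9 + 6 = 3^{m+1} − 3.
This completes the inductive step, so P_n = 3^n − 3 for all n ≥ 0.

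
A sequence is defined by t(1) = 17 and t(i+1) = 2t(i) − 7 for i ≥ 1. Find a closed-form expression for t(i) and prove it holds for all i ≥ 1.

Claim: t(i) = 5·2^i + 7.

Base case: t(1) = 17, and 5·2^1 + 7 = 10 + 7 = 17.
Assume t(k) = 5·2^k + 7 for some k ≥ 1.
Then t(k+1) = 2t(k) − 7 = 2·(5·2^k + 7) − 7 = 10·2^k + 14 − 7 = 5·2^{k+1} + 7.
This completes the inductive step, so t(i) = 5·2^i + 7 for all i ≥ 1.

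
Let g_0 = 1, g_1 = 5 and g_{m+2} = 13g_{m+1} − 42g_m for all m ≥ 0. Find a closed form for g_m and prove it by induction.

Claim: g_m = 2·6^m − 7^m.

Base cases: g_0 = 1 and 2·6^0 − 7^0 = 1; g_1 = 5 and 2·6^1 − 7^1 = 5.
Assume g_j = 2·6^j − 7^j for all 0 ≤ j ≤ r, where r ≥ 1.
Then g_{r+1} = 13g_r − 42g_{r−1} = 13·(2·6^r − 7^r) − 42·(2·6^{r−1} − 7^{r−1}) = 2·(13·6 − 42)6^{r−1} − (13·7 − 42)7^{r−1} = 72·6^{r−1} − 49·7^{r−1} = 2·6^{r+1} − 7^{r+1}.
By strong induction, g_m = 2·6^m − 7^m for all m ≥ 0.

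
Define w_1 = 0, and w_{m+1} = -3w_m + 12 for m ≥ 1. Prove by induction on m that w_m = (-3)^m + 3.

Base case: w_1 = 0, and (-3)^1 + 3 = -3 + 3 = 0.
Assume w_k = (-3)^k + 3 for some k ≥ 1.
Then w_{k+1} = -3w_k + 12 = -3·((-3)^k + 3) + 12 = -3·(-3)^k − 9 + 12 = (-3)^{k+1} + 3.
Hence w_m = (-3)^m + 3 for every m ≥ 1, by induction.

w_m = (-3)^m + 3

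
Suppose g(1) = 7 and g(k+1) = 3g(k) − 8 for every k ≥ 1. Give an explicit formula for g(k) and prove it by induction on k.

Claim: g(k) = 3^k + 4.

Base case: g(1) = 7, and 3^1 + 4 = 3 + 4 = 7.
Assume g(m) = 3^m + 4 for some m ≥ 1.
Then g(m+1) = 3g(m) − 8 = 3·(3^m + 4) − 8 = 3^{m+1} + 12 − 8 = 3^{m+1} + 4.
By induction, g(k) = 3^k + 4 for all k ≥ 1.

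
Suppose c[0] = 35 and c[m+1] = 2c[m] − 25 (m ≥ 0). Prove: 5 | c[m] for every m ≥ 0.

Base case: c[0] = 35 = 5·7, so 5 | c[0].
Assume 5 | c[r], so c[r] = 5t for some integer t.
Then c[r+1] = 2c[r] − 25 = 2·(5t) − 25 = 5(2t − 5), so 5 | c[r+1].
This completes the inductive step, so 5 | c[m] for all m ≥ 0.

5 | c[m]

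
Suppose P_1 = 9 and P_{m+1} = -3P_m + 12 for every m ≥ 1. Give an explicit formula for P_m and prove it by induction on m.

Claim: P_m = -2·(-3)^m + 3.

Base case: P_1 = 9, and -2·(-3)^1 + 3 = 6 + 3 = 9.
Assume P_j = -2·(-3)^j + 3 for some j ≥ 1.
Then P_{j+1} = -3P_j + 12 = -3·(-2·(-3)^j + 3) + 12 = 6·(-3)^j − 9 + 12 = -2·(-3)^{j+1} + 3.
By induction, P_m = -2·(-3)^m + 3 for all m ≥ 1.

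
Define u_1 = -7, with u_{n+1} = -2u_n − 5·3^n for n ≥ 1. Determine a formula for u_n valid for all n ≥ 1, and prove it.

Claim: u_n = 2·(-2)^n − 3^n.

Base case: u_1 = -7, and 2·(-2)^1 − 3^1 = -4 − 3 = -7.
Assume u_j = 2·(-2)^j − 3^j for some j ≥ 1.
Then u_{j+1} = -2u_j − 5·3^j = -2·(2·(-2)^j − 3^j) − 5·3^j = 2·(-2)^{j+1} + 2·3^j − 5·3^j = 2·(-2)^{j+1} − 3·3^j = 2·(-2)^{j+1} − 3^{j+1}.
By induction, u_n = 2·(-2)^n − 3^n for all n ≥ 1.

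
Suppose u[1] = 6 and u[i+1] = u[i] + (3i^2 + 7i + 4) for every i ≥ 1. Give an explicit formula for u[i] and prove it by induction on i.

Claim: u[i] = i^3 + 2i^2 + i + 2.

Base case: u[1] = 6, and 1^3 + 2·1^2 + 1 + 2 = 6.
Assume u[m] = m^3 + 2m^2 + m + 2.
Then u[m+1] = u[m] + (3m^2 + 7m + 4) = (m^3 + 2m^2 + m + 2) + (3m^2 + 7m + 4) = m^3 + 5m^2 + 8m + 6,
and (m+1)^3 + 2·(m+1)^2 + (m+1) + 2 = m^3 + 5m^2 + 8m + 6.
This completes the inductive step, so u[i] = i^3 + 2i^2 + i + 2 for all i ≥ 1.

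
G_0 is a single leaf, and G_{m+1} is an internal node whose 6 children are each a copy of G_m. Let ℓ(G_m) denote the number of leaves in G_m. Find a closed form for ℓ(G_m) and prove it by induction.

Claim: ℓ(G_m) = 6^m.

Base case: ℓ(G_0) = 1, and 6^0 = 1.
Assume ℓ(G_j) = 6^j.
Then ℓ(G_{j+1}) = 6·ℓ(G_j) = 6·6^j = 6^{j+1}.
This completes the inductive step, so ℓ(G_m) = 6^m for all m ≥ 0.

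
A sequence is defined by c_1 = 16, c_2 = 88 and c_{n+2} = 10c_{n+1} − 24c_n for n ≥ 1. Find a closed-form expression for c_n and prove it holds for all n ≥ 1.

Claim: c_n = 2·6^n + 4^n.

Base cases: c_1 = 16 and 2·6^1 + 4^1 = 16; c_2 = 88 and 2·6^2 + 4^2 = 88.
Assume c_j = 2·6^j + 4^j for all 1 ≤ j ≤ r, where r ≥ 2.
Then c_{r+1} = 10c_r − 24c_{r−1} = 10·(2·6^r + 4^r) − 24·(2·6^{r−1} + 4^{r−1}) = 2·(10·6 − 24)6^{r−1} + (10·4 − 24)4^{r−1} = 72·6^{r−1} + 16·4^{r−1} = 2·6^{r+1} + 4^{r+1}.
This completes the inductive step, so c_n = 2·6^n + 4^n for all n ≥ 1.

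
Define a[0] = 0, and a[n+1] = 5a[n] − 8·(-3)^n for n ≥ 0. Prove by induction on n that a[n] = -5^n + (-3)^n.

Base case: a[0] = 0, and -5^0 + (-3)^0 = -1 + 1 = 0.
Assume a[r] = -5^r + (-3)^r for some r ≥ 0.
Then a[r+1] = 5a[r] − 8·(-3)^r = 5·(-5^r + (-3)^r) − 8·(-3)^r = -5^{r+1} + 5·(-3)^r − 8·(-3)^r = -5^{r+1} − 3·(-3)^r = -5^{r+1} + (-3)^{r+1}.
By induction, a[n] = -5^n + (-3)^n for all n ≥ 0.

a[n] = -5^n + (-3)^n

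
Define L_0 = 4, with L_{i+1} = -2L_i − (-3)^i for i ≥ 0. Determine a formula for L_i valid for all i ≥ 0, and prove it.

Claim: L_i = 3·(-2)^i + (-3)^i.

Base case: L_0 = 4, and 3·(-2)^0 + (-3)^0 = 3 + 1 = 4.
Assume L_k = 3·(-2)^k + (-3)^k for some k ≥ 0.
Then L_{k+1} = -2L_k − (-3)^k = -2·(3·(-2)^k + (-3)^k) − (-3)^k = 3·(-2)^{k+1} − 2·(-3)^k − (-3)^k = 3·(-2)^{k+1} − 3·(-3)^k = 3·(-2)^{k+1} + (-3)^{k+1}.
Hence L_i = 3·(-2)^i + (-3)^i for every i ≥ 0, by induction.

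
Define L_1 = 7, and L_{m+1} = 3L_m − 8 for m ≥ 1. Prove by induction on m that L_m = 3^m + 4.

Base case: L_1 = 7, and 3^1 + 4 = 3 + 4 = 7.
Assume L_r = 3^r + 4 for some r ≥ 1.
Then L_{r+1} = 3L_r − 8 = 3·(3^r + 4) − 8 = 3^{r+1} + 12 − 8 = 3^{r+1} + 4.
By induction, L_m = 3^m + 4 for all m ≥ 1.

L_m = 3^m + 4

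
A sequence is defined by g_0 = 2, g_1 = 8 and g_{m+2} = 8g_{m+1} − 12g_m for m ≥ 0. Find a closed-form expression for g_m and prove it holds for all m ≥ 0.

Claim: g_m = 2^m + 6^m.

Base cases: g_0 = 2 and 2^0 + 6^0 = 2; g_1 = 8 and 2^1 + 6^1 = 8.
Assume g_j = 2^j + 6^j for all 0 ≤ j ≤ r, where r ≥ 1.
Then g_{r+1} = 8g_r − 12g_{r−1} = 8·(2^r + 6^r) − 12·(2^{r−1} + 6^{r−1}) = (8·2 − 12)2^{r−1} + (8·6 − 12)6^{r−1} = 4·2^{r−1} + 36·6^{r−1} = 2^{r+1} + 6^{r+1}.
By strong induction, g_m = 2^m + 6^m for all m ≥ 0.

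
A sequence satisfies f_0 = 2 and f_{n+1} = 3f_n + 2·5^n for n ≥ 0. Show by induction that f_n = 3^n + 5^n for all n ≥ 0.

Base case: f_0 = 2, and 3^0 + 5^0 = 1 + 1 = 2.
Assume f_r = 3^r + 5^r for some r ≥ 0.
Then f_{r+1} = 3f_r + 2·5^r = 3·(3^r + 5^r) + 2·5^r = 3^{r+1} + 3·5^r + 2·5^r = 3^{r+1} + 5·5^r = 3^{r+1} + 5^{r+1}.
This completes the inductive step, so f_n = 3^n + 5^n for all n ≥ 0.

f_n = 3^n + 5^n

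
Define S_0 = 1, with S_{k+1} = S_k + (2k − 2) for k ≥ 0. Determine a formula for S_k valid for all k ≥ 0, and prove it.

Claim: S_k = k^2 − 3k + 1.

Base case: S_0 = 1, and 0^2 − 3·0 + 1 = 1.
Assume S_r = r^2 − 3r + 1.
Then S_{r+1} = S_r + (2r − 2) = (r^2 − 3r + 1) + (2r − 2) = r^2 − r − 1,
and (r+1)^2 − 3·(r+1) + 1 = r^2 − r − 1.
Hence S_k = k^2 − 3k + 1 for every k ≥ 0, by induction.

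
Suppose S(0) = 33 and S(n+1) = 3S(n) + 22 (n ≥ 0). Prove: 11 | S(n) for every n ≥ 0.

Base case: S(0) = 33 = 11·3, so 11 | S(0).
Assume 11 | S(k), so S(k) = 11t for some integer t.
Then S(k+1) = 3S(k) + 22 = 3·(11t) + 22 = 11(3t + 2), so 11 | S(k+1).
This completes the inductive step, so 11 | S(n) for all n ≥ 0.

11 | S(n)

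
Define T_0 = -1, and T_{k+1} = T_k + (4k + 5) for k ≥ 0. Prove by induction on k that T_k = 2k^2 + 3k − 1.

Base case: T_0 = -1, and 2·0^2 + 3·0 − 1 = -1.
Assume T_r = 2r^2 + 3r − 1.
Then T_{r+1} = T_r + (4r + 5) = (2r^2 + 3r − 1) + (4r + 5) = 2r^2 + 7r + 4,
and 2·(r+1)^2 + 3·(r+1) − 1 = 2r^2 + 7r + 4.
By induction, T_k = 2k^2 + 3k − 1 for all k ≥ 0.

T_k = 2k^2 + 3k − 1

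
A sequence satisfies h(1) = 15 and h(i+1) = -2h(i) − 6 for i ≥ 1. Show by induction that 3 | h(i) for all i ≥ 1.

Base case: h(1) = 15 = 3·5, so 3 | h(1).
Assume 3 | h(j), so h(j) = 3t for some integer t.
Then h(j+1) = -2h(j) − 6 = -2·(3t) − 6 = 3(-2t − 2), so 3 | h(j+1).
This completes the inductive step, so 3 | h(i) for all i ≥ 1.

3 | h(i)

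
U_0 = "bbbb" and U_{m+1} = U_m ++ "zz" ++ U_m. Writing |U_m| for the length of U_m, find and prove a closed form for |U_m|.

Claim: |U_m| = 6·2^m − 2.

Base case: |U_0| = 4, and 6·2^0 − 2 = 4.
Assume |U_j| = 6·2^j − 2.
Then |U_{j+1}| = |U_j| + 2 + |U_j| = 2|U_j| + 2 = 2(6·2^j − 2) + 2 = 6·2^{j+1} − 4 + 2 = 6·2^{j+1} − 2.
By induction, |U_m| = 6·2^m − 2 for all m ≥ 0.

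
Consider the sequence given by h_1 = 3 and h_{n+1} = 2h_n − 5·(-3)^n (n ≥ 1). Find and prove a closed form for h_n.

Claim: h_n = 3·2^n + (-3)^n.

Base case: h_1 = 3, and 3·2^1 + (-3)^1 = 6 − 3 = 3.
Assume h_j = 3·2^j + (-3)^j for some j ≥ 1.
Then h_{j+1} = 2h_j − 5·(-3)^j = 2·(3·2^j + (-3)^j) − 5·(-3)^j = 3·2^{j+1} + 2·(-3)^j − 5·(-3)^j = 3·2^{j+1} − 3·(-3)^j = 3·2^{j+1} + (-3)^{j+1}.
This completes the inductive step, so h_n = 3·2^n + (-3)^n for all n ≥ 1.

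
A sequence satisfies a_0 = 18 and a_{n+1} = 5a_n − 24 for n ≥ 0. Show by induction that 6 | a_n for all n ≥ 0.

Base case: a_0 = 18 = 6·3, so 6 | a_0.
Assume 6 | a_r, so a_r = 6t for some integer t.
Then a_{r+1} = 5a_r − 24 = 5·(6t) − 24 = 6(5t − 4), so 6 | a_{r+1}.
So the property holds for r+1, and by induction 6 | a_n for all n ≥ 0.

6 | a_n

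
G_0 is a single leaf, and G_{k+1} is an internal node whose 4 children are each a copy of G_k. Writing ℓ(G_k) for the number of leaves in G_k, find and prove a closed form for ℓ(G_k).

Claim: ℓ(G_k) = 4^k.

Base case: ℓ(G_0) = 1, and 4^0 = 1.
Assume ℓ(G_j) = 4^j.
Then ℓ(G_{j+1}) = 4·ℓ(G_j) = 4·4^j = 4^{j+1}.
Hence ℓ(G_k) = 4^k for every k ≥ 0, by induction.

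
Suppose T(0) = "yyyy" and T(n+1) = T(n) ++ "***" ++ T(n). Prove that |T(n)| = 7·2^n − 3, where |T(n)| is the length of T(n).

Base case: |T(0)| = 4, and 7·2^0 − 3 = 4.
Assume |T(r)| = 7·2^r − 3.
Then |T(r+1)| = |T(r)| + 3 + |T(r)| = 2|T(r)| + 3 = 2(7·2^r − 3) + 3 = 7·2^{r+1} − 6 + 3 = 7·2^{r+1} − 3.
This completes the inductive step, so |T(n)| = 7·2^n − 3 for all n ≥ 0.

|T(n)| = 7·2^n − 3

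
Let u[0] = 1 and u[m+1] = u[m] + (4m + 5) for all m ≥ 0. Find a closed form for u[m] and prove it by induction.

Claim: u[m] = 2m^2 + 3m + 1.

Base case: u[0] = 1, and 2·0^2 + 3·0 + 1 = 1.
Assume u[j] = 2j^2 + 3j + 1.
Then u[j+1] = u[j] + (4j + 5) = (2j^2 + 3j + 1) + (4j + 5) = 2j^2 + 7j + 6,
and 2·(j+1)^2 + 3·(j+1) + 1 = 2j^2 + 7j + 6.
This completes the inductive step, so u[m] = 2m^2 + 3m + 1 for all m ≥ 0.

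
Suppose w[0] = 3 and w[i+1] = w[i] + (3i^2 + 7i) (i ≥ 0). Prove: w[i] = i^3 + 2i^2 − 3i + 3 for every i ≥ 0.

Base case: w[0] = 3, and 0^3 + 2·0^2 − 3·0 + 3 = 3.
Assume w[r] = r^3 + 2r^2 − 3r + 3.
Then w[r+1] = w[r] + (3r^2 + 7r) = (r^3 + 2r^2 − 3r + 3) + (3r^2 + 7r) = r^3 + 5r^2 + 4r + 3,
and (r+1)^3 + 2·(r+1)^2 − 3·(r+1) + 3 = r^3 + 5r^2 + 4r + 3.
By induction, w[i] = i^3 + 2i^2 − 3i + 3 for all i ≥ 0.

w[i] = i^3 + 2i^2 − 3i + 3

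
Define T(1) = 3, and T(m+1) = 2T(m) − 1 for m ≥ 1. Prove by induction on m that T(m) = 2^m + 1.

Base case: T(1) = 3, and 2^1 + 1 = 2 + 1 = 3.
Assume T(j) = 2^j + 1 for some j ≥ 1.
Then T(j+1) = 2T(j) − 1 = 2·(2^j + 1) − 1 = 2^{j+1} + 2 − 1 = 2^{j+1} + 1.
So the formula holds for j+1, and by induction T(m) = 2^m + 1 for all m ≥ 1.

T(m) = 2^m + 1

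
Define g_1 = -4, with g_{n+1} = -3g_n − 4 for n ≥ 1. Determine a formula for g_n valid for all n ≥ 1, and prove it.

Claim: g_n = (-3)^n − 1.

Base case: g_1 = -4, and (-3)^1 − 1 = -3 − 1 = -4.
Assume g_k = (-3)^k − 1 for some k ≥ 1.
Then g_{k+1} = -3g_k − 4 = -3·((-3)^k − 1) − 4 = -3·(-3)^k + 3 − 4 = (-3)^{k+1} − 1.
This completes the inductive step, so g_n = (-3)^n − 1 for all n ≥ 1.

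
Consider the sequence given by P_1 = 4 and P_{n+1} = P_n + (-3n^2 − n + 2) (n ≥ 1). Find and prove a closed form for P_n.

Claim: P_n = -n^3 + n^2 + 2n + 2.

Base case: P_1 = 4, and -1^3 + 1^2 + 2·1 + 2 = 4.
Assume P_m = -m^3 + m^2 + 2m + 2.
Then P_{m+1} = P_m + (-3m^2 − m + 2) = (-m^3 + m^2 + 2m + 2) + (-3m^2 − m + 2) = -m^3 − 2m^2 + m + 4,
and -(m+1)^3 + (m+1)^2 + 2·(m+1) + 2 = -m^3 − 2m^2 + m + 4.
Hence P_n = -n^3 + n^2 + 2n + 2 for every n ≥ 1, by induction.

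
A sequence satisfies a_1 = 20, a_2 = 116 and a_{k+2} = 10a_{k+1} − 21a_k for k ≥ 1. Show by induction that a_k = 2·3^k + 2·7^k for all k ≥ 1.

Base cases: a_1 = 20 and 2·3^1 + 2·7^1 = 20; a_2 = 116 and 2·3^2 + 2·7^2 = 116.
Assume a_j = 2·3^j + 2·7^j for all 1 ≤ j ≤ r, where r ≥ 2.
Then a_{r+1} = 10a_r − 21a_{r−1} = 10·(2·3^r + 2·7^r) − 21·(2·3^{r−1} + 2·7^{r−1}) = 2·(10·3 − 21)3^{r−1} + 2·(10·7 − 21)7^{r−1} = 18·3^{r−1} + 98·7^{r−1} = 2·3^{r+1} + 2·7^{r+1}.
This completes the inductive step, so a_k = 2·3^k + 2·7^k for all k ≥ 1.

a_k = 2·3^k + 2·7^k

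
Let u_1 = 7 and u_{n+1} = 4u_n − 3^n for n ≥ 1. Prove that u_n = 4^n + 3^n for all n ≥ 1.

Base case: u_1 = 7, and 4^1 + 3^1 = 4 + 3 = 7.
Assume u_m = 4^m + 3^m for some m ≥ 1.
Then u_{m+1} = 4u_m − 3^m = 4·(4^m + 3^m) − 3^m = 4^{m+1} + 4·3^m − 3^m = 4^{m+1} + 3·3^m = 4^{m+1} + 3^{m+1}.
This completes the inductive step, so u_n = 4^n + 3^n for all n ≥ 1.

u_n = 4^n + 3^n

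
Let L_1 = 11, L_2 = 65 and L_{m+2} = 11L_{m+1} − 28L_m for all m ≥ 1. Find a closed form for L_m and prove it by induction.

Claim: L_m = 7^m + 4^m.

Base cases: L_1 = 11 and 7^1 + 4^1 = 11; L_2 = 65 and 7^2 + 4^2 = 65.
Assume L_j = 7^j + 4^j for all 1 ≤ j ≤ k, where k ≥ 2.
Then L_{k+1} = 11L_k − 28L_{k−1} = 11·(7^k + 4^k) − 28·(7^{k−1} + 4^{k−1}) = (11·7 − 28)7^{k−1} + (11·4 − 28)4^{k−1} = 49·7^{k−1} + 16·4^{k−1} = 7^{k+1} + 4^{k+1}.
This completes the inductive step, so L_m = 7^m + 4^m for all m ≥ 1.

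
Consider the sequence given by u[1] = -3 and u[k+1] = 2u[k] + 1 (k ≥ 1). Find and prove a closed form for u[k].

Claim: u[k] = -2^k − 1.

Base case: u[1] = -3, and -2^1 − 1 = -2 − 1 = -3.
Assume u[j] = -2^j − 1 for some j ≥ 1.
Then u[j+1] = 2u[j] + 1 = 2·(-2^j − 1) + 1 = -2^{j+1} − 2 + 1 = -2^{j+1} − 1.
So the formula holds for j+1, and by induction u[k] = -2^k − 1 for all k ≥ 1.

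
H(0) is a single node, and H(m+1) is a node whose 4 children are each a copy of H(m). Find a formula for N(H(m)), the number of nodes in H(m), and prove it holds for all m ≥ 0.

Claim: N(H(m)) = (4^{m+1} − 1)/3.

Base case: N(H(0)) = 1, and (4^{0+1} − 1)/3 = 1.
Assume N(H(k)) = (4^{k+1} − 1)/3.
Then N(H(k+1)) = 1 + 4N(H(k)) = 1 + 4·(4^{k+1} − 1)/3 = 1 + (4^{k+2} − 4)/3 = (3 + 4^{k+2} − 4)/3 = (4^{k+2} − 1)/3.
Hence N(H(m)) = (4^{m+1} − 1)/3 for every m ≥ 0, by induction.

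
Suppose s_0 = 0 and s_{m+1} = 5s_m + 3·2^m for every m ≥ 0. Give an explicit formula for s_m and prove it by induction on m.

Claim: s_m = 5^m − 2^m.

Base case: s_0 = 0, and 5^0 − 2^0 = 1 − 1 = 0.
Assume s_r = 5^r − 2^r for some r ≥ 0.
Then s_{r+1} = 5s_r + 3·2^r = 5·(5^r − 2^r) + 3·2^r = 5^{r+1} − 5·2^r + 3·2^r = 5^{r+1} − 2·2^r = 5^{r+1} − 2^{r+1}.
This completes the inductive step, so s_m = 5^m − 2^m for all m ≥ 0.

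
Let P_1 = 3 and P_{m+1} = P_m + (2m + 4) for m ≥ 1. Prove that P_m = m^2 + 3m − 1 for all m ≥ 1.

Base case: P_1 = 3, and 1^2 + 3·1 − 1 = 3.
Assume P_j = j^2 + 3j − 1.
Then P_{j+1} = P_j + (2j + 4) = (j^2 + 3j − 1) + (2j + 4) = j^2 + 5j + 3,
and (j+1)^2 + 3·(j+1) − 1 = j^2 + 5j + 3.
This completes the inductive step, so P_m = m^2 + 3m − 1 for all m ≥ 1.

P_m = m^2 + 3m − 1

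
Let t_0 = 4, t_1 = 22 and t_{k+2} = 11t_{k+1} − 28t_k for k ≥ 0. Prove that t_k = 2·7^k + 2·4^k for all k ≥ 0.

Base cases: t_0 = 4 and 2·7^0 + 2·4^0 = 4; t_1 = 22 and 2·7^1 + 2·4^1 = 22.
Assume t_i = 2·7^i + 2·4^i for all 0 ≤ i ≤ j, where j ≥ 1.
Then t_{j+1} = 11t_j − 28t_{j−1} = 11·(2·7^j + 2·4^j) − 28·(2·7^{j−1} + 2·4^{j−1}) = 2·(11·7 − 28)7^{j−1} + 2·(11·4 − 28)4^{j−1} = 98·7^{j−1} + 32·4^{j−1} = 2·7^{j+1} + 2·4^{j+1}.
By strong induction, t_k = 2·7^k + 2·4^k for all k ≥ 0.

t_k = 2·7^k + 2·4^k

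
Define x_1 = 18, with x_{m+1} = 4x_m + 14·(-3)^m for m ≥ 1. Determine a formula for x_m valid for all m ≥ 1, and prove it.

Claim: x_m = 3·4^m − 2·(-3)^m.

Base case: x_1 = 18, and 3·4^1 − 2·(-3)^1 = 12 + 6 = 18.
Assume x_j = 3·4^j − 2·(-3)^j for some j ≥ 1.
Then x_{j+1} = 4x_j + 14·(-3)^j = 4·(3·4^j − 2·(-3)^j) + 14·(-3)^j = 3·4^{j+1} − 8·(-3)^j + 14·(-3)^j = 3·4^{j+1} + 6·(-3)^j = 3·4^{j+1} − 2·(-3)^{j+1}.
Hence x_m = 3·4^m − 2·(-3)^m for every m ≥ 1, by induction.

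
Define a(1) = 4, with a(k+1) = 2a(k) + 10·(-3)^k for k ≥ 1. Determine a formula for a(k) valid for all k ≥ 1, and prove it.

Claim: a(k) = -2^k − 2·(-3)^k.

Base case: a(1) = 4, and -2^1 − 2·(-3)^1 = -2 + 6 = 4.
Assume a(r) = -2^r − 2·(-3)^r for some r ≥ 1.
Then a(r+1) = 2a(r) + 10·(-3)^r = 2·(-2^r − 2·(-3)^r) + 10·(-3)^r = -2^{r+1} − 4·(-3)^r + 10·(-3)^r = -2^{r+1} + 6·(-3)^r = -2^{r+1} − 2·(-3)^{r+1}.
Hence a(k) = -2^k − 2·(-3)^k for every k ≥ 1, by induction.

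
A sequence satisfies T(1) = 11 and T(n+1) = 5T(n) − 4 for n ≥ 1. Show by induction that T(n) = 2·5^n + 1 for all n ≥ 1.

Base case: T(1) = 11, and 2·5^1 + 1 = 10 + 1 = 11.
Assume T(r) = 2·5^r + 1 for some r ≥ 1.
Then T(r+1) = 5T(r) − 4 = 5·(2·5^r + 1) − 4 = 10·5^r + 5 − 4 = 2·5^{r+1} + 1.
By induction, T(n) = 2·5^n + 1 for all n ≥ 1.

T(n) = 2·5^n + 1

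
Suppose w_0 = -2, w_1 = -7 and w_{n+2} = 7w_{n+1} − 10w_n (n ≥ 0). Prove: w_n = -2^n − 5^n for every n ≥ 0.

Base cases: w_0 = -2 and -2^0 − 5^0 = -2; w_1 = -7 and -2^1 − 5^1 = -7.
Assume w_j = -2^j − 5^j for all 0 ≤ j ≤ k, where k ≥ 1.
Then w_{k+1} = 7w_k − 10w_{k−1} = 7·(-2^k − 5^k) − 10·(-2^{k−1} − 5^{k−1}) = -(7·2 − 10)2^{k−1} − (7·5 − 10)5^{k−1} = -4·2^{k−1} − 25·5^{k−1} = -2^{k+1} − 5^{k+1}.
This completes the inductive step, so w_n = -2^n − 5^n for all n ≥ 0.

w_n = -2^n − 5^n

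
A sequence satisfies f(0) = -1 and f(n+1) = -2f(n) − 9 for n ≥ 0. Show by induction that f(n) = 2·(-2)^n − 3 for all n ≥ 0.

Base case: f(0) = -1, and 2·(-2)^0 − 3 = 2 − 3 = -1.
Assume f(j) = 2·(-2)^j − 3 for some j ≥ 0.
Then f(j+1) = -2f(j) − 9 = -2·(2·(-2)^j − 3) − 9 = -4·(-2)^j + 6 − 9 = 2·(-2)^{j+1} − 3.
So the formula holds for j+1, and by induction f(n) = 2·(-2)^n − 3 for all n ≥ 0.

f(n) = 2·(-2)^n − 3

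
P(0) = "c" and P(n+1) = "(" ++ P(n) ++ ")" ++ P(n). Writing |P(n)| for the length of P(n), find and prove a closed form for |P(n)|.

Claim: |P(n)| = 3·2^n − 2.

Base case: |P(0)| = 1, and 3·2^0 − 2 = 1.
Assume |P(m)| = 3·2^m − 2.
Then |P(m+1)| = 1 + |P(m)| + 1 + |P(m)| = 2|P(m)| + 2 = 2(3·2^m − 2) + 2 = 3·2^{m+1} − 4 + 2 = 3·2^{m+1} − 2.
Hence |P(n)| = 3·2^n − 2 for every n ≥ 0, by induction.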